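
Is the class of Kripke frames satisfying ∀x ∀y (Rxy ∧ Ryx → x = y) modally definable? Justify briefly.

Any modally definable frame class is closed under surjective bounded morphisms.
The 4-cycle (worlds s,t,u,v with s→t→u→v→s) is antisymmetric. Sending even-indexed worlds to a and odd-indexed worlds to b is a surjective bounded morphism onto the two-world frame with a↔b, which is not antisymmetric.
Hence antisymmetry is not modally definable.

No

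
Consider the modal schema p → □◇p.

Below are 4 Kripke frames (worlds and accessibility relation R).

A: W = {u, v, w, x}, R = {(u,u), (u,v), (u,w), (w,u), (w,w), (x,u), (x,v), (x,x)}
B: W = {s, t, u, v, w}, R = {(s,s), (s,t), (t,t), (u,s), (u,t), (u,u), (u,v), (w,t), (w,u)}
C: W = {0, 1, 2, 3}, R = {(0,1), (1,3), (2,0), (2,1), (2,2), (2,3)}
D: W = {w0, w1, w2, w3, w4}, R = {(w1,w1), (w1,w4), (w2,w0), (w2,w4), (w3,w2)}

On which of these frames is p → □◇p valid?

The schema corresponds to symmetry: ∀x ∀y (Rxy → Ryx).
A: fails — Ruv but not Rvu.
B: fails — Ruv but not Rvu.
C: fails — R01 but not R10.
D: fails — Rw2w4 but not Rw4w2.

none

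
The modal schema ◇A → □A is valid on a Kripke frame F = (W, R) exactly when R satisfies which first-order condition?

Suppose ◇A→□A is valid. Take Rxy, Rxz and set V(A)={y}. Then ◇A at x, so □A at x, so A at z, i.e. z=y.
The converse is a direct semantic check.
Frame condition: ∀x ∀y ∀z (Rxy ∧ Rxz → y = z).

partial functionality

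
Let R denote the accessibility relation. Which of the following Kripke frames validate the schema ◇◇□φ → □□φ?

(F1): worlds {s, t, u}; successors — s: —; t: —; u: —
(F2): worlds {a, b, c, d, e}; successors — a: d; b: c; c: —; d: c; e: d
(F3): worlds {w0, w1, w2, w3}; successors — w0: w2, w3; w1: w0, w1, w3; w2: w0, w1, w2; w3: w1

(F1)

This is the axiom for a generalized confluence (Geach) condition; its first-order frame correspondent is ∀x ∀y ∀z ((xR²y ∧ xR²z) → ∃w (yRw ∧ z = w)).
(F1): holds.
(F2): fails — aR²c, aR²c but no w with cRw and c=w.
(F3): fails — w0R²w0, w0R²w0 but no w with w0Rw and w0=w.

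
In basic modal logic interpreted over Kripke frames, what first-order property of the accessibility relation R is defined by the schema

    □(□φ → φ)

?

Suppose □(□φ→φ) is valid. Take Rxy and set V(φ)={w : Ryw}. Then at y, □φ holds; since □(□φ→φ) at x, □φ→φ at y, so φ at y, i.e. Ryy.
The converse is a direct semantic check.
Frame condition: ∀x ∀y (Rxy → Ryy).

shift-reflexivity: ∀x ∀y (Rxy → Ryy)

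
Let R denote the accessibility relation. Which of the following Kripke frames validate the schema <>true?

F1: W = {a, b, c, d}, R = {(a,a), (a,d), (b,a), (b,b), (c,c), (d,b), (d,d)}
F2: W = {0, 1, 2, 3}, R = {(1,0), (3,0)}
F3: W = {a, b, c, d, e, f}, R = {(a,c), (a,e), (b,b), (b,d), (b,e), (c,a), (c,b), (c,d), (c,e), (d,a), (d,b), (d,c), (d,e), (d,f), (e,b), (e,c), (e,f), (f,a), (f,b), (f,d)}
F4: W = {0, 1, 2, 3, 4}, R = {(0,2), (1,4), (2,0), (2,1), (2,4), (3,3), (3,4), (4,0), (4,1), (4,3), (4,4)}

F1, F3, F4

This is the axiom for seriality; its first-order frame correspondent is forall x exists y Rxy.
F1: condition met.
F2: fails — world 0 has no successor.
F3: condition met.
F4: condition met.
Valid on: F1, F3, F4.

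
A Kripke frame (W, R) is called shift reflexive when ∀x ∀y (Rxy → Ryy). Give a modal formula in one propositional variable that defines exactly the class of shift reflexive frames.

The condition is shift-reflexivity. The T□ schema □(□s → s) defines it.
Suppose □(□s→s) is valid. Take Rxy and set V(s)={w : Ryw}. Then at y, □s holds; since □(□s→s) at x, □s→s at y, so s at y, i.e. Ryy.

□(□s → s)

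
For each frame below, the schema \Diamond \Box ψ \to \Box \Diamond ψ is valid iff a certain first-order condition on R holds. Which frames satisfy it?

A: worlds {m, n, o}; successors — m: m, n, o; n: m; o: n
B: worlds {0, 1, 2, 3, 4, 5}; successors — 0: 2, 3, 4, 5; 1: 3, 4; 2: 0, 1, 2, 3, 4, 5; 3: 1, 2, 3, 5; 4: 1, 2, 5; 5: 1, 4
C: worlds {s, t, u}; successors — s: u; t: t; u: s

The schema corresponds to convergence: \forall x \forall y \forall z (Rxy \wedge Rxz \to \exists w (Ryw \wedge Rzw)).
A: fails — Rmo and Rmn but o and n have no common successor.
B: fails — R21 and R24 but 1 and 4 have no common successor.
C: satisfies the condition.

C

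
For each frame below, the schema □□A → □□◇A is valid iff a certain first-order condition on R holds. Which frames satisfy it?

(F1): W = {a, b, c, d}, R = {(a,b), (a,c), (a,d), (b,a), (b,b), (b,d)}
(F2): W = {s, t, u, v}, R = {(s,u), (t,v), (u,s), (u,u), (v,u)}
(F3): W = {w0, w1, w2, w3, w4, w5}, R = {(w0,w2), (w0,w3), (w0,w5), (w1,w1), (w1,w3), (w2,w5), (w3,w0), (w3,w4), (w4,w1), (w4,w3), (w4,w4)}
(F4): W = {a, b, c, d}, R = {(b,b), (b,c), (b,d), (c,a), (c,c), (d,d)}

Frame correspondent (Sahlqvist): ∀x ∀z (xR²z → ∃w (xR²w ∧ zRw)) — i.e. a generalized confluence (Geach) condition.
(F1): fails — aR²d but no w with aR²w and dRw.
(F2): satisfies the condition.
(F3): fails — w0R²w5 but no w with w0R²w and w5Rw.
(F4): fails — bR²a but no w with bR²w and aRw.

(F2)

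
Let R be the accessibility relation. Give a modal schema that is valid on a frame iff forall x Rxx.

□r → r

A defining formula is □r → r (the T axiom).
Suppose □r→r is valid. At any x set V(r)={w : Rxw}. Then □r holds at x, so r holds at x, i.e. Rxx.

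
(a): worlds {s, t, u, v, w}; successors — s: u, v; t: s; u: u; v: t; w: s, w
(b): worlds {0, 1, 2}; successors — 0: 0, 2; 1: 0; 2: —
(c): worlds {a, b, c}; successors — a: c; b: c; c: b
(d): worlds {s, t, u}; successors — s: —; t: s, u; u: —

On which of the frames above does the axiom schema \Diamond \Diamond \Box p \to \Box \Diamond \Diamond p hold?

(c), (d)

The schema corresponds to a generalized confluence (Geach) condition: \forall x \forall y \forall z ((x R^2 y \wedge xRz) \to \exists w (yRw \wedge z R^2 w)).
(a): fails — sR²t, sRu but no w* with tRw* and uR²w*.
(b): fails — 0R²0, 0R2 but no w with 0Rw and 2R²w.
(c): satisfies the condition.
(d): satisfies the condition.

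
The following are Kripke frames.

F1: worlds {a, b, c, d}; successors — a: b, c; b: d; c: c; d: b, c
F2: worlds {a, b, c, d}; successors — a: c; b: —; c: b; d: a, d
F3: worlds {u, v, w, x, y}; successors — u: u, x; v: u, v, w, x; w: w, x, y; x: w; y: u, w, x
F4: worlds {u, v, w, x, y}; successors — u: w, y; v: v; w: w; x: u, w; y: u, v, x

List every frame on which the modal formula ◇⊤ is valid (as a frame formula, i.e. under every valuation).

The schema corresponds to seriality: ∀x ∃y Rxy.
F1: condition met.
F2: fails — world b has no successor.
F3: condition met.
F4: condition met.
Valid on: F1, F3, F4.

F1, F3, F4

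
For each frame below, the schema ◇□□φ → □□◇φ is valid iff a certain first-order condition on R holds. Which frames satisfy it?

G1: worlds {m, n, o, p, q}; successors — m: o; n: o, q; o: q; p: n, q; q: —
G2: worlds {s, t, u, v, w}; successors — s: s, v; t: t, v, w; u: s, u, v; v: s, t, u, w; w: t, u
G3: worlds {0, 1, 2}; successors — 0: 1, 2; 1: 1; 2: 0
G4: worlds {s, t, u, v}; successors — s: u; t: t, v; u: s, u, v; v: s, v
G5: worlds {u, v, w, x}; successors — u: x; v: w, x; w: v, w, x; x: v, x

G2, G3, G5

The schema corresponds to a generalized confluence (Geach) condition: ∀x ∀y ∀z ((xRy ∧ xR²z) → ∃w (yR²w ∧ zRw)).
G1: fails — mRo, mR²q but no w with oR²w and qRw.
G2: condition met.
G3: condition met.
G4: fails — tRt, tR²s but no w with tR²w and sRw.
G5: condition met.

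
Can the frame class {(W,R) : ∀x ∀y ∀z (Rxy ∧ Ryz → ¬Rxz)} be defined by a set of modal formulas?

No — not modally definable

Any modally definable frame class is closed under surjective bounded morphisms.
The 3-cycle (worlds 0,1,2 with 0→1→2→0) is intransitive. Mapping every world to a single reflexive point • is a surjective bounded morphism; the reflexive point is not intransitive (R••∧R•• but R••).
So no modal formula (or set of formulas) defines exactly the intransitive frames.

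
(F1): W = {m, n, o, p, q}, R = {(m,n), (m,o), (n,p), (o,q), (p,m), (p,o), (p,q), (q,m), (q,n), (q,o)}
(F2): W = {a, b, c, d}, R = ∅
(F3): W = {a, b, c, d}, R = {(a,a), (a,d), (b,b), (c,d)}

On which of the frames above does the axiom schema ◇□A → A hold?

(F2)

This is the axiom for symmetry; its first-order frame correspondent is ∀x ∀y (Rxy → Ryx).
(F1): fails — Rpm but not Rmp.
(F2): satisfies the condition.
(F3): fails — Rad but not Rda.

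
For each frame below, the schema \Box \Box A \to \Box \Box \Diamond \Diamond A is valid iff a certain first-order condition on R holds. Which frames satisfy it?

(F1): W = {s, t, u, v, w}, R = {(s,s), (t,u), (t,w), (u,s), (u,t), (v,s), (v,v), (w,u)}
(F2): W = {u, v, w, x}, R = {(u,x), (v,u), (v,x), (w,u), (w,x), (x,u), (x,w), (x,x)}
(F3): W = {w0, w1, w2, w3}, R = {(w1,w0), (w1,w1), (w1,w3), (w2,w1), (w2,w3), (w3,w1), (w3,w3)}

(F1), (F2)

The schema corresponds to a generalized confluence (Geach) condition: \forall x \forall z (x R^2 z \to \exists w (x R^2 w \wedge z R^2 w)).
(F1): condition met.
(F2): condition met.
(F3): fails — w1R²w0 but no w with w1R²w and w0R²w.
Valid on: (F1), (F2).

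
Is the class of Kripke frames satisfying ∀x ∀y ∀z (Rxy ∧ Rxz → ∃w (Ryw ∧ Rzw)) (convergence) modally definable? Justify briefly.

Yes — defined by ◇□p → □◇p

This is a Sahlqvist condition; the .2 axiom ◇□p → □◇p defines it.
Suppose ◇□p→□◇p is valid. Take Rxy, Rxz and set V(p)={w : Ryw}. Then □p at y so ◇□p at x, so □◇p at x, so ◇p at z, giving w with Rzw and Ryw.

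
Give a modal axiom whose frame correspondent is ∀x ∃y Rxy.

□s → ◇s

This is seriality; the standard corresponding axiom is D: □s → ◇s.
Suppose □s→◇s is valid. At any x set V(s)=W. Then □s at x, so ◇s at x, so x has a successor.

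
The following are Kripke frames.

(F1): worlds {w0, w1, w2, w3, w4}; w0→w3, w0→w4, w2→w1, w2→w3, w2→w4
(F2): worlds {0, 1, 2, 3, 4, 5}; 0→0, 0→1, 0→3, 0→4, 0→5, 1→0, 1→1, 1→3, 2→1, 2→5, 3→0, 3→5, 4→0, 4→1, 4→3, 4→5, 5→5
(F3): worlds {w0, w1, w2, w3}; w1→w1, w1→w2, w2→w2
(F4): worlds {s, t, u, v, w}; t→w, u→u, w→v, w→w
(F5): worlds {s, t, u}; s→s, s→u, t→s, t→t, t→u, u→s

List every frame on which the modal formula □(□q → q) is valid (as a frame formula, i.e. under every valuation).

(F3)

Frame correspondent (Sahlqvist): ∀x ∀y (Rxy → Ryy) — i.e. shift-reflexivity.
(F1): fails — Rw0w4 but not Rw4w4.
(F2): fails — R04 but not R44.
(F3): ✓.
(F4): fails — Rwv but not Rvv.
(F5): fails — Rtu but not Ruu.
Valid on: (F3).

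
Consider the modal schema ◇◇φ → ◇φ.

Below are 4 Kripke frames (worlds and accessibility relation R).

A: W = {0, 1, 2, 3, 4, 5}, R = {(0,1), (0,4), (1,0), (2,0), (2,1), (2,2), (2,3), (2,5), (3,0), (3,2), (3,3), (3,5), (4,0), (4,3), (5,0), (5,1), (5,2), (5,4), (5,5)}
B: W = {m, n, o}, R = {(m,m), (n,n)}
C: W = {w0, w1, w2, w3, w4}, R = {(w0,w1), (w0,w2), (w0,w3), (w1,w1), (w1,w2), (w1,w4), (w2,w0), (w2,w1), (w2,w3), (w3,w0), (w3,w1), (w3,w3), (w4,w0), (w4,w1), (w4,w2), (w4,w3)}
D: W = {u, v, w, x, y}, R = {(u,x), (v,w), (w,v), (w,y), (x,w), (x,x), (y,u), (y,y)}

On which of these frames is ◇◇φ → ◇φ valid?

The schema corresponds to transitivity: ∀x ∀y ∀z (Rxy ∧ Ryz → Rxz).
A: fails — R25 and R54 but not R24.
B: satisfies the condition.
C: fails — Rw1w2 and Rw2w0 but not Rw1w0.
D: fails — Rxw and Rwy but not Rxy.

B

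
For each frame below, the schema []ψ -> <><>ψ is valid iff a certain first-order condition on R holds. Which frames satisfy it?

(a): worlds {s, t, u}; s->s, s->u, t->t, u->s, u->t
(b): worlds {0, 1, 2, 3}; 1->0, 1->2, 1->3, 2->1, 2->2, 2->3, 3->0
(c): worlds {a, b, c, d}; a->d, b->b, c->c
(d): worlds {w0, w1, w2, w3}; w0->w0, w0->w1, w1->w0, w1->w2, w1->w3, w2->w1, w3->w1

(a)

This is the axiom for a generalized confluence (Geach) condition; its first-order frame correspondent is forall x exists w (xRw & x R^2 w).
(a): holds.
(b): fails — at 0 but no w with 0Rw and 0R²w.
(c): fails — at a but no w with aRw and aR²w.
(d): fails — at w2 but no w with w2Rw and w2R²w.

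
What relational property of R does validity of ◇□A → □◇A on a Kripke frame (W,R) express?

This is the .2 axiom.
It corresponds to convergence: ∀x ∀y ∀z (Rxy ∧ Rxz → ∃w (Ryw ∧ Rzw)).

convergence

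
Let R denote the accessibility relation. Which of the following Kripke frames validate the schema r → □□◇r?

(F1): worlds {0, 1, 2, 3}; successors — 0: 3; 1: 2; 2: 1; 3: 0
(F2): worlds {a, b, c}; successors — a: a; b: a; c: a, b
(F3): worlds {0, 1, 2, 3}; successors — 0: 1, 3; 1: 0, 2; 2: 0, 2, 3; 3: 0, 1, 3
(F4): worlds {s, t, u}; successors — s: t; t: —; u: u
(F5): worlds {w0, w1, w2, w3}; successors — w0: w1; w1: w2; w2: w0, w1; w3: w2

(F4)

Frame correspondent (Sahlqvist): ∀x ∀z (xR²z → ∃w (x = w ∧ zRw)) — i.e. a generalized confluence (Geach) condition.
(F1): fails — 0R²0 but no w with 0=w and 0Rw.
(F2): fails — bR²a but no w with b=w and aRw.
(F3): fails — 0R²0 but no w with 0=w and 0Rw.
(F4): satisfies the condition.
(F5): fails — w1R²w1 but no w with w1=w and w1Rw.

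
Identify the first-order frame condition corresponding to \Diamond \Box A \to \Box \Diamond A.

convergence

This is the .2 axiom.
Its frame correspondent is convergence — \forall x \forall y \forall z (Rxy \wedge Rxz \to \exists w (Ryw \wedge Rzw)).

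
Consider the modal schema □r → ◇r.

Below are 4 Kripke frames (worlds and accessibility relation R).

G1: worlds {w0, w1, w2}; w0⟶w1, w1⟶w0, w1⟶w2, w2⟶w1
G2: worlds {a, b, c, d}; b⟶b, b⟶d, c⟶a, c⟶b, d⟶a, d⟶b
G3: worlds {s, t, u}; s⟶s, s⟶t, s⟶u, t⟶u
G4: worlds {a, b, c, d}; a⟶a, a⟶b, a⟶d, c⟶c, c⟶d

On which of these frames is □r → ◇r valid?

Frame correspondent (Sahlqvist): ∀x ∃y Rxy — i.e. seriality.
G1: holds.
G2: fails — world a has no successor.
G3: fails — world u has no successor.
G4: fails — world b has no successor.
Valid on: G1.

G1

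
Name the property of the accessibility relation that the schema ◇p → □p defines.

Partial functionality

Suppose ◇p→□p is valid. Take Rxy, Rxz and set V(p)={y}. Then ◇p at x, so □p at x, so p at z, i.e. z=y.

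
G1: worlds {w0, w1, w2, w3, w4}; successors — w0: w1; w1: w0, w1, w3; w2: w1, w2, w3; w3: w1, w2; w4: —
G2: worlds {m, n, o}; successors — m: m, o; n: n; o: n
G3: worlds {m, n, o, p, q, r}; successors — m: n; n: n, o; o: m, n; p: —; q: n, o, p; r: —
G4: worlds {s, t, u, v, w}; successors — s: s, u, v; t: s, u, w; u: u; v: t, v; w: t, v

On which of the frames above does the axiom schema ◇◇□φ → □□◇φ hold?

G1, G3

This is the axiom for a generalized confluence (Geach) condition; its first-order frame correspondent is ∀x ∀y ∀z ((xR²y ∧ xR²z) → ∃w (yRw ∧ zRw)).
G1: ✓.
G2: fails — mR²m, mR²n but no w with mRw and nRw.
G3: ✓.
G4: fails — sR²t, sR²v but no w* with tRw* and vRw*.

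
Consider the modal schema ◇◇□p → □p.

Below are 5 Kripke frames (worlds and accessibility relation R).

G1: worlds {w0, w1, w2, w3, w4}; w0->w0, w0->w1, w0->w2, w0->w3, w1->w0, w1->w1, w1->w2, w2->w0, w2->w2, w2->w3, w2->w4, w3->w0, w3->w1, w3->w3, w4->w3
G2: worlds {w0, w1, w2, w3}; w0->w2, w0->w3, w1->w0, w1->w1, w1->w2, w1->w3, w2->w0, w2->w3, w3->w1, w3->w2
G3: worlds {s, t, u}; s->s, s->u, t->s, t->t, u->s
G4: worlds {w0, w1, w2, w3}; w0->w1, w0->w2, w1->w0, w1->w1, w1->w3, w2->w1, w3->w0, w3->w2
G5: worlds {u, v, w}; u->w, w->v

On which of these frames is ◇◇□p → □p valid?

This is the axiom for a generalized confluence (Geach) condition; its first-order frame correspondent is ∀x ∀y ∀z ((xR²y ∧ xRz) → ∃w (yRw ∧ z = w)).
G1: fails — w0R²w1, w0Rw3 but no w with w1Rw and w3=w.
G2: fails — w0R²w2, w0Rw2 but no w with w2Rw and w2=w.
G3: fails — sR²u, sRu but no w with uRw and u=w.
G4: fails — w0R²w1, w0Rw2 but no w with w1Rw and w2=w.
G5: fails — uR²v, uRw but no t with vRt and w=t.
Valid on no frame.

none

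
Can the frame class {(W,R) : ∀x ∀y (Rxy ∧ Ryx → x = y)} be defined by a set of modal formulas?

Any modally definable frame class is closed under surjective bounded morphisms.
The 8-cycle (worlds s,t,u,v,w,x,y,z with s→t→u→v→w→x→y→z→s) is antisymmetric. Sending even-indexed worlds to • and odd-indexed worlds to ∘ is a surjective bounded morphism onto the two-world frame with •↔∘, which is not antisymmetric.
Hence antisymmetry is not modally definable.

Not definable by any modal formula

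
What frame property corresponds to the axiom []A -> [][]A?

This schema is the 4 axiom.
Its frame correspondent is transitivity — forall x forall y forall z (Rxy & Ryz -> Rxz).

transitivity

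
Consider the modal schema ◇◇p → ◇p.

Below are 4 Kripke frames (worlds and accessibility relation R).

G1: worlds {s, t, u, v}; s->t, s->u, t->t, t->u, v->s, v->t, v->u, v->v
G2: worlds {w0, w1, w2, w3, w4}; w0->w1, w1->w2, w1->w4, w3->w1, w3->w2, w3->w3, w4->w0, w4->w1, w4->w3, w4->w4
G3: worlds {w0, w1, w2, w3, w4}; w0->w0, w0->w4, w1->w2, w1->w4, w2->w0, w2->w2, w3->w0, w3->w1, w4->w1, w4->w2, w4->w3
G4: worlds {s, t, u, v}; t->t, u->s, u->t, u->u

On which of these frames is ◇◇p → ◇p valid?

This is the axiom for a generalized confluence (Geach) condition; its first-order frame correspondent is ∀x ∀y (xR²y → ∃w (y = w ∧ xRw)).
G1: condition met.
G2: fails — w0R²w2 but no w with w2=w and w0Rw.
G3: fails — w0R²w1 but no w with w1=w and w0Rw.
G4: condition met.

G1, G4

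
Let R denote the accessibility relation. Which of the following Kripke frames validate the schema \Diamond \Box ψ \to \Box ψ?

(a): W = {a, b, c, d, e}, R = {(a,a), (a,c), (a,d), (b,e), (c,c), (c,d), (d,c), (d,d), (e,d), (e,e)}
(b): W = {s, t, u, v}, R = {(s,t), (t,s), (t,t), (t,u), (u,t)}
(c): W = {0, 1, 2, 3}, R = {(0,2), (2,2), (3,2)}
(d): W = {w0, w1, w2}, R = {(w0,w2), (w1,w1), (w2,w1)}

Frame correspondent (Sahlqvist): \forall x \forall y \forall z ((xRy \wedge xRz) \to \exists w (yRw \wedge z = w)) — i.e. a generalized confluence (Geach) condition.
(a): fails — aRc, aRa but no w with cRw and a=w.
(b): fails — tRs, tRs but no w with sRw and s=w.
(c): condition met.
(d): fails — w0Rw2, w0Rw2 but no w with w2Rw and w2=w.

(c)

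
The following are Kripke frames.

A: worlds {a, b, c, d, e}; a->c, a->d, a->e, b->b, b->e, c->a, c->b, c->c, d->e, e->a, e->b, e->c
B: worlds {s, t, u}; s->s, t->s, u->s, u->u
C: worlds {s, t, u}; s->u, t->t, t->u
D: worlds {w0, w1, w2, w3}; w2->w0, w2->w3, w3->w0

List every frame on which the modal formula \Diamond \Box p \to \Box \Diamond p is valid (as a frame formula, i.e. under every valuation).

B

This is the axiom for convergence; its first-order frame correspondent is \forall x \forall y \forall z (Rxy \wedge Rxz \to \exists w (Ryw \wedge Rzw)).
A: fails — Rae and Rad but e and d have no common successor.
B: holds.
C: fails — Rsu and Rsu but u and u have no common successor.
D: fails — Rw2w0 and Rw2w0 but w0 and w0 have no common successor.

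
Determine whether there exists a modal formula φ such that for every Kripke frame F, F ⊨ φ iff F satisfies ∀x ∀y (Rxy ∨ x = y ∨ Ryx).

Not definable by any modal formula

Modal frame validity is preserved under disjoint unions.
Take 3 disjoint single-world reflexive frames: each is trivially connected, but their disjoint union has 3 worlds with no edge between distinct components, so it is not connected.
Hence connectedness of R is not modally definable.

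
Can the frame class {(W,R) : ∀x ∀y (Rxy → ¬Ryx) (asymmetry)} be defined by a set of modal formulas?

Not modally definable

Any modally definable frame class is closed under surjective bounded morphisms.
The 4-cycle (worlds w0,w1,w2,w3 with w0→w1→w2→w3→w0) is asymmetric. Mapping every world to a single reflexive point • is a surjective bounded morphism, and the reflexive point is not asymmetric (R•• but asymmetry requires ¬R••).
So the class is not modally definable.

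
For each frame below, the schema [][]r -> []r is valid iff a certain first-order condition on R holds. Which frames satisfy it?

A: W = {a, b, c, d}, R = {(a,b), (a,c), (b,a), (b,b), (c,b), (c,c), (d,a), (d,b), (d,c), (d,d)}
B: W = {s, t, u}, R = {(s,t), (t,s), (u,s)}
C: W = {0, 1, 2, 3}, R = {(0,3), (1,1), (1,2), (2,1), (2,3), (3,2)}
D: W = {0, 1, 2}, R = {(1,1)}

A, D

Frame correspondent (Sahlqvist): forall x forall y (Rxy -> exists z (Rxz & Rzy)) — i.e. density.
A: condition met.
B: fails — Rus but no z with Ruz and Rzs.
C: fails — R32 but no z with R3z and Rz2.
D: condition met.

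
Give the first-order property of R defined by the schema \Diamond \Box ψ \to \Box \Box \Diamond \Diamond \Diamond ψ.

This is a Sahlqvist (Geach-type) schema ◇^1□^1ψ → □^2◇^3ψ.
Minimal-valuation argument: fix x; take any y with xR^1y and any z with xR^2z. Set V(ψ) to the set of worlds R-reachable from y in exactly 1 step. Then □^1ψ holds at y, so the antecedent holds at x; validity forces ◇^3ψ at z, giving a w with zR^3w and yR^1w.
First-order correspondent: \forall x \forall y \forall z ((xRy \wedge x R^2 z) \to \exists w (yRw \wedge z R^3 w)).

\forall x \forall y \forall z ((xRy \wedge x R^2 z) \to \exists w (yRw \wedge z R^3 w))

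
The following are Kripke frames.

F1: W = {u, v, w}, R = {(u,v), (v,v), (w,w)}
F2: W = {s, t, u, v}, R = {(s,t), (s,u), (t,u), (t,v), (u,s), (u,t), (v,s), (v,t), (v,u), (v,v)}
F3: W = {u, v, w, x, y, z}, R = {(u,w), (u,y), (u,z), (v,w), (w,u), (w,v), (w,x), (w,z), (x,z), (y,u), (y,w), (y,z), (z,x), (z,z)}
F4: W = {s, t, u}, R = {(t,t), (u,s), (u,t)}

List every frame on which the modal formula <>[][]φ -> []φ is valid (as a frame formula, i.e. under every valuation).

F1

Frame correspondent (Sahlqvist): forall x forall y forall z ((xRy & xRz) -> exists w (y R^2 w & z = w)) — i.e. a generalized confluence (Geach) condition.
F1: satisfies the condition.
F2: fails — vRu, vRs but no w with uR²w and s=w.
F3: fails — uRz, uRw but no t with zR²t and w=t.
F4: fails — uRs, uRs but no w with sR²w and s=w.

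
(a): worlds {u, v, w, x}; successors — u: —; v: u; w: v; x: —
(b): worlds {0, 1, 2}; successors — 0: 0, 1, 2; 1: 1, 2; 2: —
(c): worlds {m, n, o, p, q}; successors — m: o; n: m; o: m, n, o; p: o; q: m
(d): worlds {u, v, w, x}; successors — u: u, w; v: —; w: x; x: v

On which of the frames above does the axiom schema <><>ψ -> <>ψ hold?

Frame correspondent (Sahlqvist): forall x forall y forall z (Rxy & Ryz -> Rxz) — i.e. transitivity.
(a): fails — Rwv and Rvu but not Rwu.
(b): holds.
(c): fails — Rpo and Ron but not Rpn.
(d): fails — Ruw and Rwx but not Rux.

(b)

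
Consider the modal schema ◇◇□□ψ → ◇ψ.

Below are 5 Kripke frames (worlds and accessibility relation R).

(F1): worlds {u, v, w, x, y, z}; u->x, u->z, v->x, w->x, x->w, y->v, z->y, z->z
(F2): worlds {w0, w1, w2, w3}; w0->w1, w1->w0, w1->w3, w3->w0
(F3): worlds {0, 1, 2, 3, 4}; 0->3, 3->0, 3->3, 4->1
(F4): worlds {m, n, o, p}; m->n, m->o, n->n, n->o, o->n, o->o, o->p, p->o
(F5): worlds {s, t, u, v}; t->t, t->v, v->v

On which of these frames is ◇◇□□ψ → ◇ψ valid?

This is the axiom for a generalized confluence (Geach) condition; its first-order frame correspondent is ∀x ∀y (xR²y → ∃w (yR²w ∧ xRw)).
(F1): fails — uR²w but no t with wR²t and uRt.
(F2): fails — w0R²w0 but no w with w0R²w and w0Rw.
(F3): satisfies the condition.
(F4): satisfies the condition.
(F5): satisfies the condition.

(F3), (F4), (F5)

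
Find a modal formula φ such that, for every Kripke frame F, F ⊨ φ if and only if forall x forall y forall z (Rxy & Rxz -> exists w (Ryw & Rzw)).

This is convergence; the standard corresponding axiom is .2: ◇□p → □◇p.
Suppose ◇□p→□◇p is valid. Take Rxy, Rxz and set V(p)={w : Ryw}. Then □p at y so ◇□p at x, so □◇p at x, so ◇p at z, giving w with Rzw and Ryw.

◇□p → □◇p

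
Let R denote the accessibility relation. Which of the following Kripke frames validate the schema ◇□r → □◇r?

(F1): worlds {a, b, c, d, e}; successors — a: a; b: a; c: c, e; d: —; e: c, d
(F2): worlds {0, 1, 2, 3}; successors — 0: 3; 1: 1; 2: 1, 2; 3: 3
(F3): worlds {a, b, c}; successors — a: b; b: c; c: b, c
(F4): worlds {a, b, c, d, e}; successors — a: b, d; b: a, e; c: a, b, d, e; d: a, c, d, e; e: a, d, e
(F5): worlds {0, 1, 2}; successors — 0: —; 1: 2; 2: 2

The schema corresponds to convergence: ∀x ∀y ∀z (Rxy ∧ Rxz → ∃w (Ryw ∧ Rzw)).
(F1): fails — Rec and Red but c and d have no common successor.
(F2): ✓.
(F3): ✓.
(F4): fails — Rcb and Rca but b and a have no common successor.
(F5): ✓.

(F2), (F3), (F5)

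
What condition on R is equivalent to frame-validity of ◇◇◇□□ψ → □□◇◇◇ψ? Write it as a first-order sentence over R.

∀x ∀y ∀z ((xR³y ∧ xR²z) → ∃w (yR²w ∧ zR³w))

This is a Sahlqvist (Geach-type) schema ◇^3□^2ψ → □^2◇^3ψ.
Minimal-valuation argument: fix x; take any y with xR^3y and any z with xR^2z. Set V(ψ) to the set of worlds R-reachable from y in exactly 2 steps. Then □^2ψ holds at y, so the antecedent holds at x; validity forces ◇^3ψ at z, giving a w with zR^3w and yR^2w.
First-order correspondent: ∀x ∀y ∀z ((xR³y ∧ xR²z) → ∃w (yR²w ∧ zR³w)).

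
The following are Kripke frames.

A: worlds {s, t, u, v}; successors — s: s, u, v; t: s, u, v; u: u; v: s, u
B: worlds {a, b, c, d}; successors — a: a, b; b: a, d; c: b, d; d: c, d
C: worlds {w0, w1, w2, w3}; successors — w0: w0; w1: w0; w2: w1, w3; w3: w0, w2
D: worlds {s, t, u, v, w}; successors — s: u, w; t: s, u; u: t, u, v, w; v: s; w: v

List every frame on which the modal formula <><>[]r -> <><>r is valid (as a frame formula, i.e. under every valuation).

The schema corresponds to a generalized confluence (Geach) condition: forall x forall y (x R^2 y -> exists w (yRw & x R^2 w)).
A: holds.
B: holds.
C: fails — w2R²w2 but no w with w2Rw and w2R²w.
D: fails — sR²v but no w* with vRw* and sR²w*.
Valid on: A, B.

A, B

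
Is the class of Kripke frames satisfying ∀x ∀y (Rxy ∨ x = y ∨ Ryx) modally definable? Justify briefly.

Not definable by any modal formula

If a class were modally definable it would be closed under disjoint unions (Goldblatt–Thomason).
Take 3 disjoint single-world reflexive frames: each is trivially connected, but their disjoint union has 3 worlds with no edge between distinct components, so it is not connected.
So the class is not modally definable.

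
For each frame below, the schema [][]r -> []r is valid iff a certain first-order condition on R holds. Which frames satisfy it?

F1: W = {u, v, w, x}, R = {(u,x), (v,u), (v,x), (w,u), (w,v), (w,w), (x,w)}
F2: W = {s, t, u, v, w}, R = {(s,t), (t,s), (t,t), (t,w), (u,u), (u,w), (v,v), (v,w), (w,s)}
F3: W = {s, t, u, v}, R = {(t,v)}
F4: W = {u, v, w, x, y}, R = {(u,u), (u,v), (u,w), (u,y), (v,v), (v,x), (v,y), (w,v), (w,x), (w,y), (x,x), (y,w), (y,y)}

F4

The schema corresponds to density: forall x forall y (Rxy -> exists z (Rxz & Rzy)).
F1: fails — Rvu but no z with Rvz and Rzu.
F2: fails — Rws but no z with Rwz and Rzs.
F3: fails — Rtv but no z with Rtz and Rzv.
F4: satisfies the condition.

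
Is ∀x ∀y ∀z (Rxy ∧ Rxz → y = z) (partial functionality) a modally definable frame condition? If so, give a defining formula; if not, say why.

Yes — defined by ◇q → □q

Yes: it is partial functionality, defined by the CD schema ◇q → □q.
Suppose ◇q→□q is valid. Take Rxy, Rxz and set V(q)={y}. Then ◇q at x, so □q at x, so q at z, i.e. z=y.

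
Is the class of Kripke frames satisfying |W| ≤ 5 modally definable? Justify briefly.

Not modally definable

If a class were modally definable it would be closed under disjoint unions (Goldblatt–Thomason).
Any modal formula valid on each of 6 disjoint one-world frames is valid on their disjoint union (validity is preserved under disjoint unions). Each one-world frame has |W|=1≤5, but the union has |W|=6.
So no modal formula (or set of formulas) defines exactly the |W|≤5 frames.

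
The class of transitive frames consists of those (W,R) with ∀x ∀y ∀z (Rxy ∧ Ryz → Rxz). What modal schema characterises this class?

A defining formula is □s → □□s (the 4 axiom).
Suppose □s→□□s is valid. Take Rxy, Ryz and set V(s)={w : Rxw}. Then □s at x, so □□s at x, so □s at y, so s at z, i.e. Rxz.

□s → □□s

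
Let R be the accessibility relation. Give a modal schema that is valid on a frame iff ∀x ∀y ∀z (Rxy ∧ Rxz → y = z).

This is partial functionality; the standard corresponding axiom is CD: ◇ψ → □ψ.
Suppose ◇ψ→□ψ is valid. Take Rxy, Rxz and set V(ψ)={y}. Then ◇ψ at x, so □ψ at x, so ψ at z, i.e. z=y.

◇ψ → □ψ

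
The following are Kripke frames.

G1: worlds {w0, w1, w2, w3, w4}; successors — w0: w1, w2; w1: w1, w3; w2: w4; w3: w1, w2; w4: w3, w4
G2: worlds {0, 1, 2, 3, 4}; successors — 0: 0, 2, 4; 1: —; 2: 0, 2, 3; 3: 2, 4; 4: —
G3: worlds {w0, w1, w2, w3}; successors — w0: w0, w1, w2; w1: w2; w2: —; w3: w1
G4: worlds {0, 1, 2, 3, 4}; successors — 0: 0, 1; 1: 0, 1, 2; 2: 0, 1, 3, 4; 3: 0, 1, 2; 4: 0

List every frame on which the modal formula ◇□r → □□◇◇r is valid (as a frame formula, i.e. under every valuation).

G4

Frame correspondent (Sahlqvist): ∀x ∀y ∀z ((xRy ∧ xR²z) → ∃w (yRw ∧ zR²w)) — i.e. a generalized confluence (Geach) condition.
G1: fails — w0Rw2, w0R²w1 but no w with w2Rw and w1R²w.
G2: fails — 0R0, 0R²4 but no w with 0Rw and 4R²w.
G3: fails — w0Rw0, w0R²w1 but no w with w0Rw and w1R²w.
G4: condition met.
Valid on: G4.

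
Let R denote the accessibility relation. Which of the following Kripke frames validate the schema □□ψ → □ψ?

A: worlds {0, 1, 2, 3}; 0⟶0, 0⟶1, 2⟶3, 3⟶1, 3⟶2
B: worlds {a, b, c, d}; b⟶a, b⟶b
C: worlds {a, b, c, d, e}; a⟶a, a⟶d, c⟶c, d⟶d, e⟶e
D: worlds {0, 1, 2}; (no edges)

B, C, D

This is the axiom for density; its first-order frame correspondent is ∀x ∀y (Rxy → ∃z (Rxz ∧ Rzy)).
A: fails — R32 but no z with R3z and Rz2.
B: condition met.
C: condition met.
D: condition met.
Valid on: B, C, D.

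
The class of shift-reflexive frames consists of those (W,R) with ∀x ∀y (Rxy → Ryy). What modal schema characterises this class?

□(□s → s)

The condition is shift-reflexivity. The T□ schema □(□s → s) defines it.
Suppose □(□s→s) is valid. Take Rxy and set V(s)={w : Ryw}. Then at y, □s holds; since □(□s→s) at x, □s→s at y, so s at y, i.e. Ryy.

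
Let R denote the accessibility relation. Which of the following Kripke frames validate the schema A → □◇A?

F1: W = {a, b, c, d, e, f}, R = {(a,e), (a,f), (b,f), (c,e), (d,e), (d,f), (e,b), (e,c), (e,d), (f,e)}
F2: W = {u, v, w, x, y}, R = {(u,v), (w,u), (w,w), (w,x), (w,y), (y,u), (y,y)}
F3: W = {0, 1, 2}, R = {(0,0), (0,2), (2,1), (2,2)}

This is the axiom for symmetry; its first-order frame correspondent is ∀x ∀y (Rxy → Ryx).
F1: fails — Reb but not Rbe.
F2: fails — Ruv but not Rvu.
F3: fails — R21 but not R12.

none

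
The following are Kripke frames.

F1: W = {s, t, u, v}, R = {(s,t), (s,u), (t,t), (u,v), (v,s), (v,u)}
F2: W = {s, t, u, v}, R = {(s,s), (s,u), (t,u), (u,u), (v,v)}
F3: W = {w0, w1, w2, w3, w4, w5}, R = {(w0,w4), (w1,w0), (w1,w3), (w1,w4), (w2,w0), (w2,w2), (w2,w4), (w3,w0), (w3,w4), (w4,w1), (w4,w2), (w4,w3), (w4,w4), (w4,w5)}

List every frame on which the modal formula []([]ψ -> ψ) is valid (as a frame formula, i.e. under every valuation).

This is the axiom for shift-reflexivity; its first-order frame correspondent is forall x forall y (Rxy -> Ryy).
F1: fails — Ruv but not Rvv.
F2: satisfies the condition.
F3: fails — Rw1w0 but not Rw0w0.

F2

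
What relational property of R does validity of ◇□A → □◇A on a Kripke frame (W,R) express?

Convergence

This is the .2 axiom.
Its frame correspondent is convergence — ∀x ∀y ∀z (Rxy ∧ Rxz → ∃w (Ryw ∧ Rzw)).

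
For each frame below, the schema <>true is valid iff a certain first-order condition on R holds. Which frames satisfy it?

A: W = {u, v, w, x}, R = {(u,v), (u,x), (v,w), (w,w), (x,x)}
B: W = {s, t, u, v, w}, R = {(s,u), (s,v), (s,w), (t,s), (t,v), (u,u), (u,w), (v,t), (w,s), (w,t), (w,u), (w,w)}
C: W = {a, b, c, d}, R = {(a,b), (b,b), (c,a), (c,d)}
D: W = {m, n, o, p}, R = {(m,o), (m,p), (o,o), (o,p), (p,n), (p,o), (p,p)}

The schema corresponds to seriality: forall x exists y Rxy.
A: ✓.
B: ✓.
C: fails — world d has no successor.
D: fails — world n has no successor.
Valid on: A, B.

A, B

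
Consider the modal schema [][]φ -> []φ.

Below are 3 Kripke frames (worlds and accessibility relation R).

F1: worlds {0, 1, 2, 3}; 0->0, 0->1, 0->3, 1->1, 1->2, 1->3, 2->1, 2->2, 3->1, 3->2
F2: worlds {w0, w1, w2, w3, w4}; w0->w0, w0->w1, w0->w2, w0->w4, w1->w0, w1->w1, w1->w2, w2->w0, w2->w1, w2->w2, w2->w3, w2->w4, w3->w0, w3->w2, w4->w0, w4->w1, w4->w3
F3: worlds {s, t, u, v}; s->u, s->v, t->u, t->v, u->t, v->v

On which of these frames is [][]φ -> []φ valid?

F1

The schema corresponds to density: forall x forall y (Rxy -> exists z (Rxz & Rzy)).
F1: condition met.
F2: fails — Rw4w3 but no z with Rw4z and Rzw3.
F3: fails — Rut but no z with Ruz and Rzt.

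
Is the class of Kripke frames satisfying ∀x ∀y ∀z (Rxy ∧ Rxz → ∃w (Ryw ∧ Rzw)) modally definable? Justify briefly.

The condition is convergence. A defining modal formula is ◇□r → □◇r.
Suppose ◇□r→□◇r is valid. Take Rxy, Rxz and set V(r)={w : Ryw}. Then □r at y so ◇□r at x, so □◇r at x, so ◇r at z, giving w with Rzw and Ryw.

Definable; ◇□r → □◇r defines it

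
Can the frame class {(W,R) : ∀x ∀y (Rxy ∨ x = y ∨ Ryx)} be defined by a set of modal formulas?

Any modally definable frame class is closed under disjoint unions.
Take 2 disjoint single-world reflexive frames: each is trivially connected, but their disjoint union has 2 worlds with no edge between distinct components, so it is not connected.
So no modal formula (or set of formulas) defines exactly the connected frames.

Not modally definable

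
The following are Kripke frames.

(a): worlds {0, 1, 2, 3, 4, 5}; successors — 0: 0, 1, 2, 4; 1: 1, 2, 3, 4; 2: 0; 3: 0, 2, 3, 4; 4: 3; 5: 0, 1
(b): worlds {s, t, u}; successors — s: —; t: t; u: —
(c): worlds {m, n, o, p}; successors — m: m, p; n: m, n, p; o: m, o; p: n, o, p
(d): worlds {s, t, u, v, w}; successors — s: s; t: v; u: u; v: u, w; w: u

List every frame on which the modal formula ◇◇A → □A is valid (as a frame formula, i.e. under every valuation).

(b)

This is the axiom for a generalized confluence (Geach) condition; its first-order frame correspondent is ∀x ∀y ∀z ((xR²y ∧ xRz) → ∃w (y = w ∧ z = w)).
(a): fails — 0R²0, 0R1 but 0 ≠ 1.
(b): satisfies the condition.
(c): fails — mR²m, mRp but m ≠ p.
(d): fails — tR²u, tRv but u ≠ v.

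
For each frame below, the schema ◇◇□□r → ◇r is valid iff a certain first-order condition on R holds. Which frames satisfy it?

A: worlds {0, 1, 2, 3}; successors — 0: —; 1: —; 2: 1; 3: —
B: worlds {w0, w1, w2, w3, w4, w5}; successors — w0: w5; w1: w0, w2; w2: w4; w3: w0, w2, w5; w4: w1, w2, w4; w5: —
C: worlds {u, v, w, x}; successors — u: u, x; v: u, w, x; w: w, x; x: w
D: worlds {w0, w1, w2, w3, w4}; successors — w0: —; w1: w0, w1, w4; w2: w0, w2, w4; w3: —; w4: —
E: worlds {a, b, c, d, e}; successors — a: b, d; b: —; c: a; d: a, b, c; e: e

A, C

The schema corresponds to a generalized confluence (Geach) condition: ∀x ∀y (xR²y → ∃w (yR²w ∧ xRw)).
A: satisfies the condition.
B: fails — w1R²w5 but no w with w5R²w and w1Rw.
C: satisfies the condition.
D: fails — w1R²w0 but no w with w0R²w and w1Rw.
E: fails — aR²b but no w with bR²w and aRw.
Valid on: A, C.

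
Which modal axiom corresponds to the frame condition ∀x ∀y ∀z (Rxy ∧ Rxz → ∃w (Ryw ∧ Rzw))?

◇□q → □◇q

The condition is convergence. The .2 schema ◇□q → □◇q defines it.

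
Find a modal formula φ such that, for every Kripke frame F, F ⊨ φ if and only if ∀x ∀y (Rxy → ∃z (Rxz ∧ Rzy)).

□□p → □p

The condition is density. The C4 schema □□p → □p defines it.
Suppose □□p→□p is valid. Take Rxy and set V(p)={w : xR²w}. Then □□p at x, so □p at x, so p at y, i.e. ∃z(Rxz∧Rzy).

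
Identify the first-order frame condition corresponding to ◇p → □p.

Suppose ◇p→□p is valid. Take Rxy, Rxz and set V(p)={y}. Then ◇p at x, so □p at x, so p at z, i.e. z=y.

partial functionality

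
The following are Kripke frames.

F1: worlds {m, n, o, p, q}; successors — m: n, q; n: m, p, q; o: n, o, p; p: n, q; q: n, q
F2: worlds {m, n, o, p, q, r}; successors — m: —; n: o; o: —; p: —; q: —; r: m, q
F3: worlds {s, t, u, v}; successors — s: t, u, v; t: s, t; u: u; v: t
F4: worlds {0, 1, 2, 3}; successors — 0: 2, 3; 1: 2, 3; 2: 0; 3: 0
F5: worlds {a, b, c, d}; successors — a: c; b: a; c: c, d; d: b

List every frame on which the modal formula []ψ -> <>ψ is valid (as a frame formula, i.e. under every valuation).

F1, F3, F4, F5

The schema corresponds to seriality: forall x exists y Rxy.
F1: satisfies the condition.
F2: fails — world m has no successor.
F3: satisfies the condition.
F4: satisfies the condition.
F5: satisfies the condition.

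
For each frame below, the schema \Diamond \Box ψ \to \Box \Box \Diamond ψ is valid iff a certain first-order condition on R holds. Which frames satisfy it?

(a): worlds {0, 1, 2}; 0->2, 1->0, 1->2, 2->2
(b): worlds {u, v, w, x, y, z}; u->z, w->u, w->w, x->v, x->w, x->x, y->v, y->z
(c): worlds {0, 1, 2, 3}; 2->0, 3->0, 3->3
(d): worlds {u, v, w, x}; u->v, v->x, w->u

This is the axiom for a generalized confluence (Geach) condition; its first-order frame correspondent is \forall x \forall y \forall z ((xRy \wedge x R^2 z) \to \exists w (yRw \wedge zRw)).
(a): ✓.
(b): fails — wRu, wR²w but no t with uRt and wRt.
(c): fails — 3R0, 3R²0 but no w with 0Rw and 0Rw.
(d): fails — uRv, uR²x but no t with vRt and xRt.

(a)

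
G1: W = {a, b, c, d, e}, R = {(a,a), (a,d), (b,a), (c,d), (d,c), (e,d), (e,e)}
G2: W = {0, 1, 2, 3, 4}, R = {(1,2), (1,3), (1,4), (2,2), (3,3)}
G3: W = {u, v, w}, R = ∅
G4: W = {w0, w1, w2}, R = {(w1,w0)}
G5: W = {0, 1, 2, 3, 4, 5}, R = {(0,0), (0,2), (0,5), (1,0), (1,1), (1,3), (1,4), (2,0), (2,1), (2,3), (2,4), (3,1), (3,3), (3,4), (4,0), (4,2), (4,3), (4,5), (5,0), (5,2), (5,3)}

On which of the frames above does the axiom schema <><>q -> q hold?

G3, G4

Frame correspondent (Sahlqvist): forall x forall y (x R^2 y -> exists w (y = w & x = w)) — i.e. a generalized confluence (Geach) condition.
G1: fails — aR²c but c ≠ a.
G2: fails — 1R²2 but 2 ≠ 1.
G3: holds.
G4: holds.
G5: fails — 0R²1 but 1 ≠ 0.
Valid on: G3, G4.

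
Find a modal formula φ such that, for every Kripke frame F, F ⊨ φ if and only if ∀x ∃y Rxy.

The condition is seriality. The D schema □s → ◇s defines it.
Suppose □s→◇s is valid. At any x set V(s)=W. Then □s at x, so ◇s at x, so x has a successor.

□s → ◇s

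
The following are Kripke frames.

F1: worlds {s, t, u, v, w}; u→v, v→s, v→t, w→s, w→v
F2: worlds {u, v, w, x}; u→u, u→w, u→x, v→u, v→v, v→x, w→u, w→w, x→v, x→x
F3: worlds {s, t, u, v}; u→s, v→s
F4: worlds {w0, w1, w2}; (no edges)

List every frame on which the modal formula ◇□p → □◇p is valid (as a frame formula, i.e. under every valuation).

Frame correspondent (Sahlqvist): ∀x ∀y ∀z (Rxy ∧ Rxz → ∃w (Ryw ∧ Rzw)) — i.e. convergence.
F1: fails — Rvt and Rvt but t and t have no common successor.
F2: fails — Ruw and Rux but w and x have no common successor.
F3: fails — Rus and Rus but s and s have no common successor.
F4: satisfies the condition.
Valid on: F4.

F4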